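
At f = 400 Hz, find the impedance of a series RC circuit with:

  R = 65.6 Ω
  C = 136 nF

Step 1 — Angular frequency: ω = 2π·f = 2π·400 = 2513 rad/s.
Step 2 — Component impedances:
  R: Z = R = 65.6 Ω
  C: Z = 1/(jωC) = -j/(ω·C) = 0 - j2926 Ω
Step 3 — Series combination: Z_total = R + C = 65.6 - j2926 Ω = 2926∠-88.7° Ω.

Z = 65.6 - j2926 Ω = 2926∠-88.7° Ω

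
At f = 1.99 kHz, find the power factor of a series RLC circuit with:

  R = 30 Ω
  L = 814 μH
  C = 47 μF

Step 1 — Angular frequency: ω = 2π·f = 2π·1990 = 1.25e+04 rad/s.
Step 2 — Component impedances:
  R: Z = R = 30 Ω
  L: Z = jωL = j·1.25e+04·0.000814 = 0 + j10.18 Ω
  C: Z = 1/(jωC) = -j/(ω·C) = 0 - j1.702 Ω
Step 3 — Series combination: Z_total = R + L + C = 30 + j8.476 Ω = 31.17∠15.8° Ω.
Step 4 — Power factor: PF = cos(φ) = Re(Z)/|Z| = 30/31.174 = 0.9623.
Step 5 — Type: Im(Z) = 8.476 ⇒ lagging (phase φ = 15.8°).

PF = 0.9623 (lagging, φ = 15.8°)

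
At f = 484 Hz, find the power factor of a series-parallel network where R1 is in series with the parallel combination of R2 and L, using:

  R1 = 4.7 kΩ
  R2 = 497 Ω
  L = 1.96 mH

Step 1 — Angular frequency: ω = 2π·f = 2π·484 = 3041 rad/s.
Step 2 — Component impedances:
  R1: Z = R = 4700 Ω
  R2: Z = R = 497 Ω
  L: Z = jωL = j·3041·0.00196 = 0 + j5.96 Ω
Step 3 — Parallel branch: R2 || L = 1/(1/R2 + 1/L) = 0.07147 + j5.96 Ω.
Step 4 — Series with R1: Z_total = R1 + (R2 || L) = 4700 + j5.96 Ω = 4700∠0.1° Ω.
Step 5 — Power factor: PF = cos(φ) = Re(Z)/|Z| = 4700/4700 = 1.
Step 6 — Type: Im(Z) = 5.96 ⇒ lagging (phase φ = 0.1°).

PF = 1 (lagging, φ = 0.1°)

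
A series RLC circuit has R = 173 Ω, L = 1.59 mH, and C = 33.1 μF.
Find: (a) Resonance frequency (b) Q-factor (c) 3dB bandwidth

Step 1 — Resonance condition Im(Z)=0 gives ω₀ = 1/√(LC).
Step 2 — ω₀ = 1/√(0.00159·3.31e-05) = 4359 rad/s.
Step 3 — f₀ = ω₀/(2π) = 693.8 Hz.
Step 4 — Series Q: Q = ω₀L/R = 4359·0.00159/173 = 0.04006.
Step 5 — 3dB bandwidth: Δω = ω₀/Q = 1.088e+05 rad/s; BW = Δω/(2π) = 1.732e+04 Hz.

(a) f₀ = 693.8 Hz  (b) Q = 0.04006  (c) BW = 1.732e+04 Hz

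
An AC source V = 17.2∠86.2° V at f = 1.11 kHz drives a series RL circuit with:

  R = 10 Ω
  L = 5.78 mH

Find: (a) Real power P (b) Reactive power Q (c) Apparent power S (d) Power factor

Step 1 — Angular frequency: ω = 2π·f = 2π·1110 = 6974 rad/s.
Step 2 — Component impedances:
  R: Z = R = 10 Ω
  L: Z = jωL = j·6974·0.00578 = 0 + j40.31 Ω
Step 3 — Series combination: Z_total = R + L = 10 + j40.31 Ω = 41.53∠76.1° Ω.
Step 4 — Source phasor: V = 17.2∠86.2° V = 1.14 + j17.16 V.
Step 5 — Current: I = V / Z = 0.4077 + j0.07285 A = 0.4141∠10.1° A.
Step 6 — Complex power: S = V·I* = 1.715 + j6.913 VA.
Step 7 — Real power: P = Re(S) = 1.715 W.
Step 8 — Reactive power: Q = Im(S) = 6.913 VAR.
Step 9 — Apparent power: |S| = 7.123 VA.
Step 10 — Power factor: PF = P/|S| = 0.2408 (lagging).

(a) P = 1.715 W  (b) Q = 6.913 VAR  (c) S = 7.123 VA  (d) PF = 0.2408 (lagging)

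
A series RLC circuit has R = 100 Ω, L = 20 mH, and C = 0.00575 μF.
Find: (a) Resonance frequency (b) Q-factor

Step 1 — Resonance condition Im(Z)=0 gives ω₀ = 1/√(LC).
Step 2 — ω₀ = 1/√(0.02·5.75e-09) = 9.325e+04 rad/s.
Step 3 — f₀ = ω₀/(2π) = 1.484e+04 Hz.
Step 4 — Series Q: Q = ω₀L/R = 9.325e+04·0.02/100 = 18.65.

(a) f₀ = 1.484e+04 Hz  (b) Q = 18.65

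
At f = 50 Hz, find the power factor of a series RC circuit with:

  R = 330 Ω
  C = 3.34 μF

Step 1 — Angular frequency: ω = 2π·f = 2π·50 = 314.2 rad/s.
Step 2 — Component impedances:
  R: Z = R = 330 Ω
  C: Z = 1/(jωC) = -j/(ω·C) = 0 - j953 Ω
Step 3 — Series combination: Z_total = R + C = 330 - j953 Ω = 1009∠-70.9° Ω.
Step 4 — Power factor: PF = cos(φ) = Re(Z)/|Z| = 330/1008.5 = 0.3272.
Step 5 — Type: Im(Z) = -953 ⇒ leading (phase φ = -70.9°).

PF = 0.3272 (leading, φ = -70.9°)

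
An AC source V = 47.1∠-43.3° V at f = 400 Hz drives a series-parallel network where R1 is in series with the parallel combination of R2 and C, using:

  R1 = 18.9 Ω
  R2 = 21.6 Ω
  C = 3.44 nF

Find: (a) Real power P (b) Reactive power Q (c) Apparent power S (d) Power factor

Step 1 — Angular frequency: ω = 2π·f = 2π·400 = 2513 rad/s.
Step 2 — Component impedances:
  R1: Z = R = 18.9 Ω
  R2: Z = R = 21.6 Ω
  C: Z = 1/(jωC) = -j/(ω·C) = 0 - j1.157e+05 Ω
Step 3 — Parallel branch: R2 || C = 1/(1/R2 + 1/C) = 21.6 - j0.004034 Ω.
Step 4 — Series with R1: Z_total = R1 + (R2 || C) = 40.5 - j0.004034 Ω = 40.5∠-0.0° Ω.
Step 5 — Source phasor: V = 47.1∠-43.3° V = 34.28 - j32.3 V.
Step 6 — Current: I = V / Z = 0.8465 - j0.7975 A = 1.163∠-43.3° A.
Step 7 — Complex power: S = V·I* = 54.78 - j0.005456 VA.
Step 8 — Real power: P = Re(S) = 54.78 W.
Step 9 — Reactive power: Q = Im(S) = -0.005456 VAR.
Step 10 — Apparent power: |S| = 54.78 VA.
Step 11 — Power factor: PF = P/|S| = 1 (leading).

(a) P = 54.78 W  (b) Q = -0.005456 VAR  (c) S = 54.78 VA  (d) PF = 1 (leading)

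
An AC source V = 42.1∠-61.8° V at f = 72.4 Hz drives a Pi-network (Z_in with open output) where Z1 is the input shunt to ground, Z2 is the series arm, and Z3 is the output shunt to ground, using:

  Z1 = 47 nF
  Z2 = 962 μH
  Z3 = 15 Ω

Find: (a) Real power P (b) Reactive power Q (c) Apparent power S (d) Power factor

Step 1 — Angular frequency: ω = 2π·f = 2π·72.4 = 454.9 rad/s.
Step 2 — Component impedances:
  Z1: Z = 1/(jωC) = -j/(ω·C) = 0 - j4.677e+04 Ω
  Z2: Z = jωL = j·454.9·0.000962 = 0 + j0.4376 Ω
  Z3: Z = R = 15 Ω
Step 3 — With open output, the series arm Z2 and the output shunt Z3 appear in series to ground: Z2 + Z3 = 15 + j0.4376 Ω.
Step 4 — Parallel with input shunt Z1: Z_in = Z1 || (Z2 + Z3) = 15 + j0.4328 Ω = 15.01∠1.7° Ω.
Step 5 — Source phasor: V = 42.1∠-61.8° V = 19.89 - j37.1 V.
Step 6 — Current: I = V / Z = 1.254 - j2.51 A = 2.805∠-63.5° A.
Step 7 — Complex power: S = V·I* = 118.1 + j3.406 VA.
Step 8 — Real power: P = Re(S) = 118.1 W.
Step 9 — Reactive power: Q = Im(S) = 3.406 VAR.
Step 10 — Apparent power: |S| = 118.1 VA.
Step 11 — Power factor: PF = P/|S| = 0.9996 (lagging).

(a) P = 118.1 W  (b) Q = 3.406 VAR  (c) S = 118.1 VA  (d) PF = 0.9996 (lagging)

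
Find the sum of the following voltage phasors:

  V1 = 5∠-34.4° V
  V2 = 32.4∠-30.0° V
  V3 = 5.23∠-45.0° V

Step 1 — Convert each phasor to rectangular form:
  V1 = 5·(cos(-34.4°) + j·sin(-34.4°)) = 4.126 - j2.825 V
  V2 = 32.4·(cos(-30.0°) + j·sin(-30.0°)) = 28.06 - j16.2 V
  V3 = 5.23·(cos(-45.0°) + j·sin(-45.0°)) = 3.698 - j3.698 V
Step 2 — Sum components: V_total = 35.88 - j22.72 V.
Step 3 — Convert to polar: |V_total| = 42.47 V, ∠V_total = -32.3°.

V_total = 42.47∠-32.3° V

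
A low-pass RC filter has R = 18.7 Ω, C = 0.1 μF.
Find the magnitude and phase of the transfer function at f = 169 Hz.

Step 1 — Angular frequency: ω = 2π·169 = 1062 rad/s.
Step 2 — Transfer function: H(jω) = 1/(1 + jωRC).
Step 3 — Denominator: 1 + jωRC = 1 + j·1062·18.7·1e-07 = 1 + j0.001986.
Step 4 — H = 1 - j0.001986.
Step 5 — Magnitude: |H| = 1 (-0.0 dB); phase: φ = -0.1°.

|H| = 1 (-0.0 dB), φ = -0.1°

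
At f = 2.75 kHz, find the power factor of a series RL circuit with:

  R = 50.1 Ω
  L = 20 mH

Step 1 — Angular frequency: ω = 2π·f = 2π·2750 = 1.728e+04 rad/s.
Step 2 — Component impedances:
  R: Z = R = 50.1 Ω
  L: Z = jωL = j·1.728e+04·0.02 = 0 + j345.6 Ω
Step 3 — Series combination: Z_total = R + L = 50.1 + j345.6 Ω = 349.2∠81.8° Ω.
Step 4 — Power factor: PF = cos(φ) = Re(Z)/|Z| = 50.1/349.2 = 0.1435.
Step 5 — Type: Im(Z) = 345.6 ⇒ lagging (phase φ = 81.8°).

PF = 0.1435 (lagging, φ = 81.8°)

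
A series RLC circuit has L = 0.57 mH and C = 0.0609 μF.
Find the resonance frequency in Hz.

Step 1 — Resonance condition Im(Z)=0 gives ω₀ = 1/√(LC).
Step 2 — ω₀ = 1/√(0.00057·6.09e-08) = 1.697e+05 rad/s.
Step 3 — f₀ = ω₀/(2π) = 2.701e+04 Hz.

f₀ = 2.701e+04 Hz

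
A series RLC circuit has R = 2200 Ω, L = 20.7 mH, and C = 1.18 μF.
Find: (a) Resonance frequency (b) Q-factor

Step 1 — Resonance condition Im(Z)=0 gives ω₀ = 1/√(LC).
Step 2 — ω₀ = 1/√(0.0207·1.18e-06) = 6398 rad/s.
Step 3 — f₀ = ω₀/(2π) = 1018 Hz.
Step 4 — Series Q: Q = ω₀L/R = 6398·0.0207/2200 = 0.0602.

(a) f₀ = 1018 Hz  (b) Q = 0.0602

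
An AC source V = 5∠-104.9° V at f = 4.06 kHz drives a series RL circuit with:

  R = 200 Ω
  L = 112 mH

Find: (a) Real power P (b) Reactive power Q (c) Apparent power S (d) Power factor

Step 1 — Angular frequency: ω = 2π·f = 2π·4060 = 2.551e+04 rad/s.
Step 2 — Component impedances:
  R: Z = R = 200 Ω
  L: Z = jωL = j·2.551e+04·0.112 = 0 + j2857 Ω
Step 3 — Series combination: Z_total = R + L = 200 + j2857 Ω = 2864∠86.0° Ω.
Step 4 — Source phasor: V = 5∠-104.9° V = -1.286 - j4.832 V.
Step 5 — Current: I = V / Z = -0.001714 + j0.00033 A = 0.001746∠169.1° A.
Step 6 — Complex power: S = V·I* = 0.0006095 + j0.008707 VA.
Step 7 — Real power: P = Re(S) = 0.0006095 W.
Step 8 — Reactive power: Q = Im(S) = 0.008707 VAR.
Step 9 — Apparent power: |S| = 0.008729 VA.
Step 10 — Power factor: PF = P/|S| = 0.06983 (lagging).

(a) P = 0.0006095 W  (b) Q = 0.008707 VAR  (c) S = 0.008729 VA  (d) PF = 0.06983 (lagging)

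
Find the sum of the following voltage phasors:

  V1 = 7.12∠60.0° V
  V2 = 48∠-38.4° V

Step 1 — Convert each phasor to rectangular form:
  V1 = 7.12·(cos(60.0°) + j·sin(60.0°)) = 3.56 + j6.166 V
  V2 = 48·(cos(-38.4°) + j·sin(-38.4°)) = 37.62 - j29.82 V
Step 2 — Sum components: V_total = 41.18 - j23.65 V.
Step 3 — Convert to polar: |V_total| = 47.49 V, ∠V_total = -29.9°.

V_total = 47.49∠-29.9° V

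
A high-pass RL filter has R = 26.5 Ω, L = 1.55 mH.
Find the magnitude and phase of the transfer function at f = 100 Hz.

Step 1 — Angular frequency: ω = 2π·100 = 628.3 rad/s.
Step 2 — Transfer function: H(jω) = jωL/(R + jωL).
Step 3 — Numerator jωL = j·0.9739; denominator R + jωL = 26.5 + j0.9739.
Step 4 — H = 0.001349 + j0.0367.
Step 5 — Magnitude: |H| = 0.03673 (-28.7 dB); phase: φ = 87.9°.

|H| = 0.03673 (-28.7 dB), φ = 87.9°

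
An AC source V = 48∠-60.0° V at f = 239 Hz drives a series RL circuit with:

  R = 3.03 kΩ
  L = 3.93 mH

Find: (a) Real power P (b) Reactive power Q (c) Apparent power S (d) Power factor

Step 1 — Angular frequency: ω = 2π·f = 2π·239 = 1502 rad/s.
Step 2 — Component impedances:
  R: Z = R = 3030 Ω
  L: Z = jωL = j·1502·0.00393 = 0 + j5.902 Ω
Step 3 — Series combination: Z_total = R + L = 3030 + j5.902 Ω = 3030∠0.1° Ω.
Step 4 — Source phasor: V = 48∠-60.0° V = 24 - j41.57 V.
Step 5 — Current: I = V / Z = 0.007894 - j0.01373 A = 0.01584∠-60.1° A.
Step 6 — Complex power: S = V·I* = 0.7604 + j0.001481 VA.
Step 7 — Real power: P = Re(S) = 0.7604 W.
Step 8 — Reactive power: Q = Im(S) = 0.001481 VAR.
Step 9 — Apparent power: |S| = 0.7604 VA.
Step 10 — Power factor: PF = P/|S| = 1 (lagging).

(a) P = 0.7604 W  (b) Q = 0.001481 VAR  (c) S = 0.7604 VA  (d) PF = 1 (lagging)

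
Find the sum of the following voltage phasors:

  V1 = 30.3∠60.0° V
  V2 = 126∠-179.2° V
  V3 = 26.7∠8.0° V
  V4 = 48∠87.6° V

Step 1 — Convert each phasor to rectangular form:
  V1 = 30.3·(cos(60.0°) + j·sin(60.0°)) = 15.15 + j26.24 V
  V2 = 126·(cos(-179.2°) + j·sin(-179.2°)) = -126 - j1.759 V
  V3 = 26.7·(cos(8.0°) + j·sin(8.0°)) = 26.44 + j3.716 V
  V4 = 48·(cos(87.6°) + j·sin(87.6°)) = 2.01 + j47.96 V
Step 2 — Sum components: V_total = -82.39 + j76.16 V.
Step 3 — Convert to polar: |V_total| = 112.2 V, ∠V_total = 137.3°.

V_total = 112.2∠137.3° V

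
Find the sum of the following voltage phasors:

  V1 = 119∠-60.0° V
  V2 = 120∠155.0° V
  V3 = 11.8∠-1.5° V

Step 1 — Convert each phasor to rectangular form:
  V1 = 119·(cos(-60.0°) + j·sin(-60.0°)) = 59.5 - j103.1 V
  V2 = 120·(cos(155.0°) + j·sin(155.0°)) = -108.8 + j50.71 V
  V3 = 11.8·(cos(-1.5°) + j·sin(-1.5°)) = 11.8 - j0.3089 V
Step 2 — Sum components: V_total = -37.46 - j52.65 V.
Step 3 — Convert to polar: |V_total| = 64.62 V, ∠V_total = -125.4°.

V_total = 64.62∠-125.4° V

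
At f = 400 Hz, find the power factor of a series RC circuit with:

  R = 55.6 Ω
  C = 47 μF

Step 1 — Angular frequency: ω = 2π·f = 2π·400 = 2513 rad/s.
Step 2 — Component impedances:
  R: Z = R = 55.6 Ω
  C: Z = 1/(jωC) = -j/(ω·C) = 0 - j8.466 Ω
Step 3 — Series combination: Z_total = R + C = 55.6 - j8.466 Ω = 56.24∠-8.7° Ω.
Step 4 — Power factor: PF = cos(φ) = Re(Z)/|Z| = 55.6/56.24 = 0.9886.
Step 5 — Type: Im(Z) = -8.466 ⇒ leading (phase φ = -8.7°).

PF = 0.9886 (leading, φ = -8.7°)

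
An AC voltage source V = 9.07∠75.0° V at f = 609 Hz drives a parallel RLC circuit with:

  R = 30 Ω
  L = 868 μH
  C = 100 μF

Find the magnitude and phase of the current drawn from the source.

Step 1 — Angular frequency: ω = 2π·f = 2π·609 = 3826 rad/s.
Step 2 — Component impedances:
  R: Z = R = 30 Ω
  L: Z = jωL = j·3826·0.000868 = 0 + j3.321 Ω
  C: Z = 1/(jωC) = -j/(ω·C) = 0 - j2.613 Ω
Step 3 — Parallel combination: 1/Z_total = 1/R + 1/L + 1/C; Z_total = 4.293 - j10.51 Ω = 11.35∠-67.8° Ω.
Step 4 — Source phasor: V = 9.07∠75.0° V = 2.347 + j8.761 V.
Step 5 — Ohm's law: I = V / Z_total = (2.347 + j8.761) / (4.293 - j10.51) = -0.6363 + j0.4835 A.
Step 6 — Convert to polar: |I| = 0.7992 A, ∠I = 142.8°.

I = 0.7992∠142.8° A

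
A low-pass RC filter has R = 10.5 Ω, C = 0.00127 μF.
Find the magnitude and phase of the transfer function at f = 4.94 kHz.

Step 1 — Angular frequency: ω = 2π·4940 = 3.104e+04 rad/s.
Step 2 — Transfer function: H(jω) = 1/(1 + jωRC).
Step 3 — Denominator: 1 + jωRC = 1 + j·3.104e+04·10.5·1.27e-09 = 1 + j0.0004139.
Step 4 — H = 1 - j0.0004139.
Step 5 — Magnitude: |H| = 1 (-0.0 dB); phase: φ = -0.0°.

|H| = 1 (-0.0 dB), φ = -0.0°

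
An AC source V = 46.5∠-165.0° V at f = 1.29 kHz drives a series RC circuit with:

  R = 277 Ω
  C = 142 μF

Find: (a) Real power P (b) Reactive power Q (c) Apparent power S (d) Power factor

Step 1 — Angular frequency: ω = 2π·f = 2π·1290 = 8105 rad/s.
Step 2 — Component impedances:
  R: Z = R = 277 Ω
  C: Z = 1/(jωC) = -j/(ω·C) = 0 - j0.8688 Ω
Step 3 — Series combination: Z_total = R + C = 277 - j0.8688 Ω = 277∠-0.2° Ω.
Step 4 — Source phasor: V = 46.5∠-165.0° V = -44.92 - j12.04 V.
Step 5 — Current: I = V / Z = -0.162 - j0.04396 A = 0.1679∠-164.8° A.
Step 6 — Complex power: S = V·I* = 7.806 - j0.02448 VA.
Step 7 — Real power: P = Re(S) = 7.806 W.
Step 8 — Reactive power: Q = Im(S) = -0.02448 VAR.
Step 9 — Apparent power: |S| = 7.806 VA.
Step 10 — Power factor: PF = P/|S| = 1 (leading).

(a) P = 7.806 W  (b) Q = -0.02448 VAR  (c) S = 7.806 VA  (d) PF = 1 (leading)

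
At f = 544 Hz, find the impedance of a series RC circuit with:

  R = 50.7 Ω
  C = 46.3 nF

Step 1 — Angular frequency: ω = 2π·f = 2π·544 = 3418 rad/s.
Step 2 — Component impedances:
  R: Z = R = 50.7 Ω
  C: Z = 1/(jωC) = -j/(ω·C) = 0 - j6319 Ω
Step 3 — Series combination: Z_total = R + C = 50.7 - j6319 Ω = 6319∠-89.5° Ω.

Z = 50.7 - j6319 Ω = 6319∠-89.5° Ω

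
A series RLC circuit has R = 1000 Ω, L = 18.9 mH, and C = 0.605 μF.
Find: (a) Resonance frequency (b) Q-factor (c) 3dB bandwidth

Step 1 — Resonance: ω₀ = 1/√(LC) = 1/√(0.0189·6.05e-07) = 9352 rad/s.
Step 2 — f₀ = ω₀/(2π) = 1488 Hz.
Step 3 — Series Q: Q = ω₀L/R = 9352·0.0189/1000 = 0.1767.
Step 4 — Bandwidth: Δω = ω₀/Q = 5.291e+04 rad/s; BW = Δω/(2π) = 8421 Hz.

(a) f₀ = 1488 Hz  (b) Q = 0.1767  (c) BW = 8421 Hz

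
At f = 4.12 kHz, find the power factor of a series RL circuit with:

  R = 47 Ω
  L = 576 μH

Step 1 — Angular frequency: ω = 2π·f = 2π·4120 = 2.589e+04 rad/s.
Step 2 — Component impedances:
  R: Z = R = 47 Ω
  L: Z = jωL = j·2.589e+04·0.000576 = 0 + j14.91 Ω
Step 3 — Series combination: Z_total = R + L = 47 + j14.91 Ω = 49.31∠17.6° Ω.
Step 4 — Power factor: PF = cos(φ) = Re(Z)/|Z| = 47/49.31 = 0.9532.
Step 5 — Type: Im(Z) = 14.91 ⇒ lagging (phase φ = 17.6°).

PF = 0.9532 (lagging, φ = 17.6°)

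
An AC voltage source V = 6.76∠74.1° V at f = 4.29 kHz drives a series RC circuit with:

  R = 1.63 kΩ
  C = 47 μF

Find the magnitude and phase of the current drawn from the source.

Step 1 — Angular frequency: ω = 2π·f = 2π·4290 = 2.695e+04 rad/s.
Step 2 — Component impedances:
  R: Z = R = 1630 Ω
  C: Z = 1/(jωC) = -j/(ω·C) = 0 - j0.7893 Ω
Step 3 — Series combination: Z_total = R + C = 1630 - j0.7893 Ω = 1630∠-0.0° Ω.
Step 4 — Source phasor: V = 6.76∠74.1° V = 1.852 + j6.501 V.
Step 5 — Ohm's law: I = V / Z_total = (1.852 + j6.501) / (1630 - j0.7893) = 0.001134 + j0.003989 A.
Step 6 — Convert to polar: |I| = 0.004147 A, ∠I = 74.1°.

I = 0.004147∠74.1° A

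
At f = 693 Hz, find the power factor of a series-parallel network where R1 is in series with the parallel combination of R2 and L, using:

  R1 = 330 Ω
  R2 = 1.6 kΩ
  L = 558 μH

Step 1 — Angular frequency: ω = 2π·f = 2π·693 = 4354 rad/s.
Step 2 — Component impedances:
  R1: Z = R = 330 Ω
  R2: Z = R = 1600 Ω
  L: Z = jωL = j·4354·0.000558 = 0 + j2.43 Ω
Step 3 — Parallel branch: R2 || L = 1/(1/R2 + 1/L) = 0.00369 + j2.43 Ω.
Step 4 — Series with R1: Z_total = R1 + (R2 || L) = 330 + j2.43 Ω = 330∠0.4° Ω.
Step 5 — Power factor: PF = cos(φ) = Re(Z)/|Z| = 330/330 = 1.
Step 6 — Type: Im(Z) = 2.43 ⇒ lagging (phase φ = 0.4°).

PF = 1 (lagging, φ = 0.4°)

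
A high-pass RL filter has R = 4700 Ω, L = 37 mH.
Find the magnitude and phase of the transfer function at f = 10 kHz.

Step 1 — Angular frequency: ω = 2π·1e+04 = 6.283e+04 rad/s.
Step 2 — Transfer function: H(jω) = jωL/(R + jωL).
Step 3 — Numerator jωL = j·2325; denominator R + jωL = 4700 + j2325.
Step 4 — H = 0.1966 + j0.3974.
Step 5 — Magnitude: |H| = 0.4434 (-7.1 dB); phase: φ = 63.7°.

|H| = 0.4434 (-7.1 dB), φ = 63.7°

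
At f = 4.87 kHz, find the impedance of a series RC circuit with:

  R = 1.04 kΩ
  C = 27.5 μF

Step 1 — Angular frequency: ω = 2π·f = 2π·4870 = 3.06e+04 rad/s.
Step 2 — Component impedances:
  R: Z = R = 1040 Ω
  C: Z = 1/(jωC) = -j/(ω·C) = 0 - j1.188 Ω
Step 3 — Series combination: Z_total = R + C = 1040 - j1.188 Ω = 1040∠-0.1° Ω.

Z = 1040 - j1.188 Ω = 1040∠-0.1° Ω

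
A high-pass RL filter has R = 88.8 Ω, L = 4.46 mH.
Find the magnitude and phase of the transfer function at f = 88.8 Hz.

Step 1 — Angular frequency: ω = 2π·88.8 = 557.9 rad/s.
Step 2 — Transfer function: H(jω) = jωL/(R + jωL).
Step 3 — Numerator jωL = j·2.488; denominator R + jωL = 88.8 + j2.488.
Step 4 — H = 0.0007847 + j0.028.
Step 5 — Magnitude: |H| = 0.02801 (-31.1 dB); phase: φ = 88.4°.

|H| = 0.02801 (-31.1 dB), φ = 88.4°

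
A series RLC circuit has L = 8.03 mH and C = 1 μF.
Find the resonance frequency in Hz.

Step 1 — Resonance condition Im(Z)=0 gives ω₀ = 1/√(LC).
Step 2 — ω₀ = 1/√(0.00803·1e-06) = 1.116e+04 rad/s.
Step 3 — f₀ = ω₀/(2π) = 1776 Hz.

f₀ = 1776 Hz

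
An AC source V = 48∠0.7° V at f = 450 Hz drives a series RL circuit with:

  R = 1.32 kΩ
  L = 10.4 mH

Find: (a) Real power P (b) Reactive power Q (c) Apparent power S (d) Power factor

Step 1 — Angular frequency: ω = 2π·f = 2π·450 = 2827 rad/s.
Step 2 — Component impedances:
  R: Z = R = 1320 Ω
  L: Z = jωL = j·2827·0.0104 = 0 + j29.41 Ω
Step 3 — Series combination: Z_total = R + L = 1320 + j29.41 Ω = 1320∠1.3° Ω.
Step 4 — Source phasor: V = 48∠0.7° V = 48 + j0.5864 V.
Step 5 — Current: I = V / Z = 0.03635 - j0.0003656 A = 0.03635∠-0.6° A.
Step 6 — Complex power: S = V·I* = 1.745 + j0.03886 VA.
Step 7 — Real power: P = Re(S) = 1.745 W.
Step 8 — Reactive power: Q = Im(S) = 0.03886 VAR.
Step 9 — Apparent power: |S| = 1.745 VA.
Step 10 — Power factor: PF = P/|S| = 0.9998 (lagging).

(a) P = 1.745 W  (b) Q = 0.03886 VAR  (c) S = 1.745 VA  (d) PF = 0.9998 (lagging)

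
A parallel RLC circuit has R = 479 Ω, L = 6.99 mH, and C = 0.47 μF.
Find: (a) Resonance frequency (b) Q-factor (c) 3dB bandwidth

Step 1 — Resonance: ω₀ = 1/√(LC) = 1/√(0.00699·4.7e-07) = 1.745e+04 rad/s.
Step 2 — f₀ = ω₀/(2π) = 2777 Hz.
Step 3 — Parallel Q: Q = R/(ω₀L) = 479/(1.745e+04·0.00699) = 3.928.
Step 4 — Bandwidth: Δω = ω₀/Q = 4442 rad/s; BW = Δω/(2π) = 706.9 Hz.

(a) f₀ = 2777 Hz  (b) Q = 3.928  (c) BW = 706.9 Hz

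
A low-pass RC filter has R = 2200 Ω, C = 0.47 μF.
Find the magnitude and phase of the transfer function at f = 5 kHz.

Step 1 — Angular frequency: ω = 2π·5000 = 3.142e+04 rad/s.
Step 2 — Transfer function: H(jω) = 1/(1 + jωRC).
Step 3 — Denominator: 1 + jωRC = 1 + j·3.142e+04·2200·4.7e-07 = 1 + j32.48.
Step 4 — H = 0.0009468 - j0.03076.
Step 5 — Magnitude: |H| = 0.03077 (-30.2 dB); phase: φ = -88.2°.

|H| = 0.03077 (-30.2 dB), φ = -88.2°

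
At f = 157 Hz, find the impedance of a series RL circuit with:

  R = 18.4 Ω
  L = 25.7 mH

Step 1 — Angular frequency: ω = 2π·f = 2π·157 = 986.5 rad/s.
Step 2 — Component impedances:
  R: Z = R = 18.4 Ω
  L: Z = jωL = j·986.5·0.0257 = 0 + j25.35 Ω
Step 3 — Series combination: Z_total = R + L = 18.4 + j25.35 Ω = 31.33∠54.0° Ω.

Z = 18.4 + j25.35 Ω = 31.33∠54.0° Ω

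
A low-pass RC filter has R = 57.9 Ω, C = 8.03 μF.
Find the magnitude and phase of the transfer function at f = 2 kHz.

Step 1 — Angular frequency: ω = 2π·2000 = 1.257e+04 rad/s.
Step 2 — Transfer function: H(jω) = 1/(1 + jωRC).
Step 3 — Denominator: 1 + jωRC = 1 + j·1.257e+04·57.9·8.03e-06 = 1 + j5.843.
Step 4 — H = 0.02846 - j0.1663.
Step 5 — Magnitude: |H| = 0.1687 (-15.5 dB); phase: φ = -80.3°.

|H| = 0.1687 (-15.5 dB), φ = -80.3°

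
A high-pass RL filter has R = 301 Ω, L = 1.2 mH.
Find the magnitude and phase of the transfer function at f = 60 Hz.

Step 1 — Angular frequency: ω = 2π·60 = 377 rad/s.
Step 2 — Transfer function: H(jω) = jωL/(R + jωL).
Step 3 — Numerator jωL = j·0.4524; denominator R + jωL = 301 + j0.4524.
Step 4 — H = 2.259e-06 + j0.001503.
Step 5 — Magnitude: |H| = 0.001503 (-56.5 dB); phase: φ = 89.9°.

|H| = 0.001503 (-56.5 dB), φ = 89.9°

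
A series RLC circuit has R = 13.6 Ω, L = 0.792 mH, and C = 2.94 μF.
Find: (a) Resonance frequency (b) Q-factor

Step 1 — Resonance condition Im(Z)=0 gives ω₀ = 1/√(LC).
Step 2 — ω₀ = 1/√(0.000792·2.94e-06) = 2.072e+04 rad/s.
Step 3 — f₀ = ω₀/(2π) = 3298 Hz.
Step 4 — Series Q: Q = ω₀L/R = 2.072e+04·0.000792/13.6 = 1.207.

(a) f₀ = 3298 Hz  (b) Q = 1.207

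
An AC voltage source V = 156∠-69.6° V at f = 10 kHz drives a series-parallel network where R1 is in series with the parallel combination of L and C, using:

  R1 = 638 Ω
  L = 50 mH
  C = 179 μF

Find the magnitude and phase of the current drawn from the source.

Step 1 — Angular frequency: ω = 2π·f = 2π·1e+04 = 6.283e+04 rad/s.
Step 2 — Component impedances:
  R1: Z = R = 638 Ω
  L: Z = jωL = j·6.283e+04·0.05 = 0 + j3142 Ω
  C: Z = 1/(jωC) = -j/(ω·C) = 0 - j0.08891 Ω
Step 3 — Parallel branch: L || C = 1/(1/L + 1/C) = 0 - j0.08892 Ω.
Step 4 — Series with R1: Z_total = R1 + (L || C) = 638 - j0.08892 Ω = 638∠-0.0° Ω.
Step 5 — Source phasor: V = 156∠-69.6° V = 54.38 - j146.2 V.
Step 6 — Ohm's law: I = V / Z_total = (54.38 - j146.2) / (638 - j0.08892) = 0.08526 - j0.2292 A.
Step 7 — Convert to polar: |I| = 0.2445 A, ∠I = -69.6°.

I = 0.2445∠-69.6° A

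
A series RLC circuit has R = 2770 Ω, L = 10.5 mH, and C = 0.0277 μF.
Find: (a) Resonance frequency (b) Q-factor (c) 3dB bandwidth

Step 1 — Resonance condition Im(Z)=0 gives ω₀ = 1/√(LC).
Step 2 — ω₀ = 1/√(0.0105·2.77e-08) = 5.864e+04 rad/s.
Step 3 — f₀ = ω₀/(2π) = 9332 Hz.
Step 4 — Series Q: Q = ω₀L/R = 5.864e+04·0.0105/2770 = 0.2223.
Step 5 — 3dB bandwidth: Δω = ω₀/Q = 2.638e+05 rad/s; BW = Δω/(2π) = 4.199e+04 Hz.

(a) f₀ = 9332 Hz  (b) Q = 0.2223  (c) BW = 4.199e+04 Hz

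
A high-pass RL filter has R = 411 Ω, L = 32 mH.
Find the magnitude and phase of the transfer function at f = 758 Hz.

Step 1 — Angular frequency: ω = 2π·758 = 4763 rad/s.
Step 2 — Transfer function: H(jω) = jωL/(R + jωL).
Step 3 — Numerator jωL = j·152.4; denominator R + jωL = 411 + j152.4.
Step 4 — H = 0.1209 + j0.326.
Step 5 — Magnitude: |H| = 0.3477 (-9.2 dB); phase: φ = 69.7°.

|H| = 0.3477 (-9.2 dB), φ = 69.7°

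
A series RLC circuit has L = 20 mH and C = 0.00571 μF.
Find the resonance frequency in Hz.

Step 1 — Resonance condition Im(Z)=0 gives ω₀ = 1/√(LC).
Step 2 — ω₀ = 1/√(0.02·5.71e-09) = 9.358e+04 rad/s.
Step 3 — f₀ = ω₀/(2π) = 1.489e+04 Hz.

f₀ = 1.489e+04 Hz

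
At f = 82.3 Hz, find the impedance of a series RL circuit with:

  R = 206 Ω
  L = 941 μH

Step 1 — Angular frequency: ω = 2π·f = 2π·82.3 = 517.1 rad/s.
Step 2 — Component impedances:
  R: Z = R = 206 Ω
  L: Z = jωL = j·517.1·0.000941 = 0 + j0.4866 Ω
Step 3 — Series combination: Z_total = R + L = 206 + j0.4866 Ω = 206∠0.1° Ω.

Z = 206 + j0.4866 Ω = 206∠0.1° Ω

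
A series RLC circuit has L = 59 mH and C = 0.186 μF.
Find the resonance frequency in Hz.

Step 1 — Resonance condition Im(Z)=0 gives ω₀ = 1/√(LC).
Step 2 — ω₀ = 1/√(0.059·1.86e-07) = 9546 rad/s.
Step 3 — f₀ = ω₀/(2π) = 1519 Hz.

f₀ = 1519 Hz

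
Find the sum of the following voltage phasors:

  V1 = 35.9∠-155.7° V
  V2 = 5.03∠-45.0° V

Step 1 — Convert each phasor to rectangular form:
  V1 = 35.9·(cos(-155.7°) + j·sin(-155.7°)) = -32.72 - j14.77 V
  V2 = 5.03·(cos(-45.0°) + j·sin(-45.0°)) = 3.557 - j3.557 V
Step 2 — Sum components: V_total = -29.16 - j18.33 V.
Step 3 — Convert to polar: |V_total| = 34.44 V, ∠V_total = -147.8°.

V_total = 34.44∠-147.8° V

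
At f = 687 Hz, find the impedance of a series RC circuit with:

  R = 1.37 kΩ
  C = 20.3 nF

Step 1 — Angular frequency: ω = 2π·f = 2π·687 = 4317 rad/s.
Step 2 — Component impedances:
  R: Z = R = 1370 Ω
  C: Z = 1/(jωC) = -j/(ω·C) = 0 - j1.141e+04 Ω
Step 3 — Series combination: Z_total = R + C = 1370 - j1.141e+04 Ω = 1.149e+04∠-83.2° Ω.

Z = 1370 - j1.141e+04 Ω = 1.149e+04∠-83.2° Ω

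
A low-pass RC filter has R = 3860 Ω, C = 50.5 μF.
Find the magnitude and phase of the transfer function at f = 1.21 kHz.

Step 1 — Angular frequency: ω = 2π·1210 = 7603 rad/s.
Step 2 — Transfer function: H(jω) = 1/(1 + jωRC).
Step 3 — Denominator: 1 + jωRC = 1 + j·7603·3860·5.05e-05 = 1 + j1482.
Step 4 — H = 4.553e-07 - j0.0006748.
Step 5 — Magnitude: |H| = 0.0006748 (-63.4 dB); phase: φ = -90.0°.

|H| = 0.0006748 (-63.4 dB), φ = -90.0°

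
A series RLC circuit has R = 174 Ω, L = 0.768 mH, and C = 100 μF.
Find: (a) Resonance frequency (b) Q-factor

Step 1 — Resonance condition Im(Z)=0 gives ω₀ = 1/√(LC).
Step 2 — ω₀ = 1/√(0.000768·0.0001) = 3608 rad/s.
Step 3 — f₀ = ω₀/(2π) = 574.3 Hz.
Step 4 — Series Q: Q = ω₀L/R = 3608·0.000768/174 = 0.01593.

(a) f₀ = 574.3 Hz  (b) Q = 0.01593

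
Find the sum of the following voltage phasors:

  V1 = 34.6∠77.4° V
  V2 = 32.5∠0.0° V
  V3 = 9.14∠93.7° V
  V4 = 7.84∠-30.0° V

Step 1 — Convert each phasor to rectangular form:
  V1 = 34.6·(cos(77.4°) + j·sin(77.4°)) = 7.548 + j33.77 V
  V2 = 32.5·(cos(0.0°) + j·sin(0.0°)) = 32.5 V
  V3 = 9.14·(cos(93.7°) + j·sin(93.7°)) = -0.5898 + j9.121 V
  V4 = 7.84·(cos(-30.0°) + j·sin(-30.0°)) = 6.79 - j3.92 V
Step 2 — Sum components: V_total = 46.25 + j38.97 V.
Step 3 — Convert to polar: |V_total| = 60.48 V, ∠V_total = 40.1°.

V_total = 60.48∠40.1° V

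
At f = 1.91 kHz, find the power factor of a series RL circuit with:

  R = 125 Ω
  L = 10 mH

Step 1 — Angular frequency: ω = 2π·f = 2π·1910 = 1.2e+04 rad/s.
Step 2 — Component impedances:
  R: Z = R = 125 Ω
  L: Z = jωL = j·1.2e+04·0.01 = 0 + j120 Ω
Step 3 — Series combination: Z_total = R + L = 125 + j120 Ω = 173.3∠43.8° Ω.
Step 4 — Power factor: PF = cos(φ) = Re(Z)/|Z| = 125/173.28 = 0.7214.
Step 5 — Type: Im(Z) = 120 ⇒ lagging (phase φ = 43.8°).

PF = 0.7214 (lagging, φ = 43.8°)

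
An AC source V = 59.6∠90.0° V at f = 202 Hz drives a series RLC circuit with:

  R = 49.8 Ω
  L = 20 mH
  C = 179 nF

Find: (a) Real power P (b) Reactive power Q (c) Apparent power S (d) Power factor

Step 1 — Angular frequency: ω = 2π·f = 2π·202 = 1269 rad/s.
Step 2 — Component impedances:
  R: Z = R = 49.8 Ω
  L: Z = jωL = j·1269·0.02 = 0 + j25.38 Ω
  C: Z = 1/(jωC) = -j/(ω·C) = 0 - j4402 Ω
Step 3 — Series combination: Z_total = R + L + C = 49.8 - j4376 Ω = 4377∠-89.3° Ω.
Step 4 — Source phasor: V = 59.6∠90.0° V = 0 + j59.6 V.
Step 5 — Current: I = V / Z = -0.01362 + j0.000155 A = 0.01362∠179.3° A.
Step 6 — Complex power: S = V·I* = 0.009235 - j0.8116 VA.
Step 7 — Real power: P = Re(S) = 0.009235 W.
Step 8 — Reactive power: Q = Im(S) = -0.8116 VAR.
Step 9 — Apparent power: |S| = 0.8116 VA.
Step 10 — Power factor: PF = P/|S| = 0.01138 (leading).

(a) P = 0.009235 W  (b) Q = -0.8116 VAR  (c) S = 0.8116 VA  (d) PF = 0.01138 (leading)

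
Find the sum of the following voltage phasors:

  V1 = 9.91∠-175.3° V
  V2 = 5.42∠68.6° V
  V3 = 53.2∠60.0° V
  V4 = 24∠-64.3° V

Step 1 — Convert each phasor to rectangular form:
  V1 = 9.91·(cos(-175.3°) + j·sin(-175.3°)) = -9.877 - j0.812 V
  V2 = 5.42·(cos(68.6°) + j·sin(68.6°)) = 1.978 + j5.046 V
  V3 = 53.2·(cos(60.0°) + j·sin(60.0°)) = 26.6 + j46.07 V
  V4 = 24·(cos(-64.3°) + j·sin(-64.3°)) = 10.41 - j21.63 V
Step 2 — Sum components: V_total = 29.11 + j28.68 V.
Step 3 — Convert to polar: |V_total| = 40.86 V, ∠V_total = 44.6°.

V_total = 40.86∠44.6° V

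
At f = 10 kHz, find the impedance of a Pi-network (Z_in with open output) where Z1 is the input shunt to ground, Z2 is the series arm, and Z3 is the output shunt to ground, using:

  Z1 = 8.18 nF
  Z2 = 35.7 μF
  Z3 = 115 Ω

Step 1 — Angular frequency: ω = 2π·f = 2π·1e+04 = 6.283e+04 rad/s.
Step 2 — Component impedances:
  Z1: Z = 1/(jωC) = -j/(ω·C) = 0 - j1946 Ω
  Z2: Z = 1/(jωC) = -j/(ω·C) = 0 - j0.4458 Ω
  Z3: Z = R = 115 Ω
Step 3 — With open output, the series arm Z2 and the output shunt Z3 appear in series to ground: Z2 + Z3 = 115 - j0.4458 Ω.
Step 4 — Parallel with input shunt Z1: Z_in = Z1 || (Z2 + Z3) = 114.5 - j7.215 Ω = 114.8∠-3.6° Ω.

Z = 114.5 - j7.215 Ω = 114.8∠-3.6° Ω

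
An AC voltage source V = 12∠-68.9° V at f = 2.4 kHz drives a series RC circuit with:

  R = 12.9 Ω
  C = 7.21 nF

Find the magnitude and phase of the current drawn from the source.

Step 1 — Angular frequency: ω = 2π·f = 2π·2400 = 1.508e+04 rad/s.
Step 2 — Component impedances:
  R: Z = R = 12.9 Ω
  C: Z = 1/(jωC) = -j/(ω·C) = 0 - j9198 Ω
Step 3 — Series combination: Z_total = R + C = 12.9 - j9198 Ω = 9198∠-89.9° Ω.
Step 4 — Source phasor: V = 12∠-68.9° V = 4.32 - j11.2 V.
Step 5 — Ohm's law: I = V / Z_total = (4.32 - j11.2) / (12.9 - j9198) = 0.001218 + j0.000468 A.
Step 6 — Convert to polar: |I| = 0.001305 A, ∠I = 21.0°.

I = 0.001305∠21.0° A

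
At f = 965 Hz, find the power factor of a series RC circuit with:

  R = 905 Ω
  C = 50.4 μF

Step 1 — Angular frequency: ω = 2π·f = 2π·965 = 6063 rad/s.
Step 2 — Component impedances:
  R: Z = R = 905 Ω
  C: Z = 1/(jωC) = -j/(ω·C) = 0 - j3.272 Ω
Step 3 — Series combination: Z_total = R + C = 905 - j3.272 Ω = 905∠-0.2° Ω.
Step 4 — Power factor: PF = cos(φ) = Re(Z)/|Z| = 905/905 = 1.
Step 5 — Type: Im(Z) = -3.272 ⇒ leading (phase φ = -0.2°).

PF = 1 (leading, φ = -0.2°)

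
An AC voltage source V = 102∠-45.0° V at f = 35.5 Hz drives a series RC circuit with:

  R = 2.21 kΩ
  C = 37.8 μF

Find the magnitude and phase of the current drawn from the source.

Step 1 — Angular frequency: ω = 2π·f = 2π·35.5 = 223.1 rad/s.
Step 2 — Component impedances:
  R: Z = R = 2210 Ω
  C: Z = 1/(jωC) = -j/(ω·C) = 0 - j118.6 Ω
Step 3 — Series combination: Z_total = R + C = 2210 - j118.6 Ω = 2213∠-3.1° Ω.
Step 4 — Source phasor: V = 102∠-45.0° V = 72.12 - j72.12 V.
Step 5 — Ohm's law: I = V / Z_total = (72.12 - j72.12) / (2210 - j118.6) = 0.03429 - j0.0308 A.
Step 6 — Convert to polar: |I| = 0.04609 A, ∠I = -41.9°.

I = 0.04609∠-41.9° A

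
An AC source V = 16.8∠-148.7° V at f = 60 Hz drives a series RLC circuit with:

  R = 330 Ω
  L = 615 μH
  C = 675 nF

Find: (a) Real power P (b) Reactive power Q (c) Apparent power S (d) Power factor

Step 1 — Angular frequency: ω = 2π·f = 2π·60 = 377 rad/s.
Step 2 — Component impedances:
  R: Z = R = 330 Ω
  L: Z = jωL = j·377·0.000615 = 0 + j0.2318 Ω
  C: Z = 1/(jωC) = -j/(ω·C) = 0 - j3930 Ω
Step 3 — Series combination: Z_total = R + L + C = 330 - j3930 Ω = 3943∠-85.2° Ω.
Step 4 — Source phasor: V = 16.8∠-148.7° V = -14.35 - j8.728 V.
Step 5 — Current: I = V / Z = 0.001901 - j0.003813 A = 0.00426∠-63.5° A.
Step 6 — Complex power: S = V·I* = 0.00599 - j0.07132 VA.
Step 7 — Real power: P = Re(S) = 0.00599 W.
Step 8 — Reactive power: Q = Im(S) = -0.07132 VAR.
Step 9 — Apparent power: |S| = 0.07157 VA.
Step 10 — Power factor: PF = P/|S| = 0.08369 (leading).

(a) P = 0.00599 W  (b) Q = -0.07132 VAR  (c) S = 0.07157 VA  (d) PF = 0.08369 (leading)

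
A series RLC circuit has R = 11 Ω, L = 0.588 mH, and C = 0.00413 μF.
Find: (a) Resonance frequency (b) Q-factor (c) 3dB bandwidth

Step 1 — Resonance condition Im(Z)=0 gives ω₀ = 1/√(LC).
Step 2 — ω₀ = 1/√(0.000588·4.13e-09) = 6.417e+05 rad/s.
Step 3 — f₀ = ω₀/(2π) = 1.021e+05 Hz.
Step 4 — Series Q: Q = ω₀L/R = 6.417e+05·0.000588/11 = 34.3.
Step 5 — 3dB bandwidth: Δω = ω₀/Q = 1.871e+04 rad/s; BW = Δω/(2π) = 2977 Hz.

(a) f₀ = 1.021e+05 Hz  (b) Q = 34.3  (c) BW = 2977 Hz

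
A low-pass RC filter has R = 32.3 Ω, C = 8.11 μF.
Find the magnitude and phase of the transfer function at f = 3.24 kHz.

Step 1 — Angular frequency: ω = 2π·3240 = 2.036e+04 rad/s.
Step 2 — Transfer function: H(jω) = 1/(1 + jωRC).
Step 3 — Denominator: 1 + jωRC = 1 + j·2.036e+04·32.3·8.11e-06 = 1 + j5.333.
Step 4 — H = 0.03397 - j0.1812.
Step 5 — Magnitude: |H| = 0.1843 (-14.7 dB); phase: φ = -79.4°.

|H| = 0.1843 (-14.7 dB), φ = -79.4°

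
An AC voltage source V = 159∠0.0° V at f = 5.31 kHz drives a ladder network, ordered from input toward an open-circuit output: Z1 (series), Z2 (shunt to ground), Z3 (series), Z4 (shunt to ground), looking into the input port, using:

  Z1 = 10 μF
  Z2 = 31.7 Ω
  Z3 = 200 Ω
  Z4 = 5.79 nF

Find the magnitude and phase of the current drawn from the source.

Step 1 — Angular frequency: ω = 2π·f = 2π·5310 = 3.336e+04 rad/s.
Step 2 — Component impedances:
  Z1: Z = 1/(jωC) = -j/(ω·C) = 0 - j2.997 Ω
  Z2: Z = R = 31.7 Ω
  Z3: Z = R = 200 Ω
  Z4: Z = 1/(jωC) = -j/(ω·C) = 0 - j5177 Ω
Step 3 — Ladder network (open output): work backward from the far end, alternating series and parallel combinations. Z_in = 31.69 - j3.191 Ω = 31.85∠-5.7° Ω.
Step 4 — Source phasor: V = 159∠0.0° V = 159 V.
Step 5 — Ohm's law: I = V / Z_total = (159) / (31.69 - j3.191) = 4.967 + j0.5001 A.
Step 6 — Convert to polar: |I| = 4.992 A, ∠I = 5.7°.

I = 4.992∠5.7° A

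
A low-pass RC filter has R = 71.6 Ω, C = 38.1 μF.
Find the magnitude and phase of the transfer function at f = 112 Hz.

Step 1 — Angular frequency: ω = 2π·112 = 703.7 rad/s.
Step 2 — Transfer function: H(jω) = 1/(1 + jωRC).
Step 3 — Denominator: 1 + jωRC = 1 + j·703.7·71.6·3.81e-05 = 1 + j1.92.
Step 4 — H = 0.2134 - j0.4097.
Step 5 — Magnitude: |H| = 0.462 (-6.7 dB); phase: φ = -62.5°.

|H| = 0.462 (-6.7 dB), φ = -62.5°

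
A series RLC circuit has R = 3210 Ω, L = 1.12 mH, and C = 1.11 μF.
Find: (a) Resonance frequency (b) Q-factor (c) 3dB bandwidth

Step 1 — Resonance condition Im(Z)=0 gives ω₀ = 1/√(LC).
Step 2 — ω₀ = 1/√(0.00112·1.11e-06) = 2.836e+04 rad/s.
Step 3 — f₀ = ω₀/(2π) = 4514 Hz.
Step 4 — Series Q: Q = ω₀L/R = 2.836e+04·0.00112/3210 = 0.009896.
Step 5 — 3dB bandwidth: Δω = ω₀/Q = 2.866e+06 rad/s; BW = Δω/(2π) = 4.561e+05 Hz.

(a) f₀ = 4514 Hz  (b) Q = 0.009896  (c) BW = 4.561e+05 Hz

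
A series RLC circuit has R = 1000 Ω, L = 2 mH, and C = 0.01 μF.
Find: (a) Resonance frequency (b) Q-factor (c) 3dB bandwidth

Step 1 — Resonance: ω₀ = 1/√(LC) = 1/√(0.002·1e-08) = 2.236e+05 rad/s.
Step 2 — f₀ = ω₀/(2π) = 3.559e+04 Hz.
Step 3 — Series Q: Q = ω₀L/R = 2.236e+05·0.002/1000 = 0.4472.
Step 4 — Bandwidth: Δω = ω₀/Q = 5e+05 rad/s; BW = Δω/(2π) = 7.958e+04 Hz.

(a) f₀ = 3.559e+04 Hz  (b) Q = 0.4472  (c) BW = 7.958e+04 Hz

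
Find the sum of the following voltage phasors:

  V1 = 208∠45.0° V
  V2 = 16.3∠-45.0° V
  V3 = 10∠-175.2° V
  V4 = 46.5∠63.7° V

Step 1 — Convert each phasor to rectangular form:
  V1 = 208·(cos(45.0°) + j·sin(45.0°)) = 147.1 + j147.1 V
  V2 = 16.3·(cos(-45.0°) + j·sin(-45.0°)) = 11.53 - j11.53 V
  V3 = 10·(cos(-175.2°) + j·sin(-175.2°)) = -9.965 - j0.8368 V
  V4 = 46.5·(cos(63.7°) + j·sin(63.7°)) = 20.6 + j41.69 V
Step 2 — Sum components: V_total = 169.2 + j176.4 V.
Step 3 — Convert to polar: |V_total| = 244.5 V, ∠V_total = 46.2°.

V_total = 244.5∠46.2° V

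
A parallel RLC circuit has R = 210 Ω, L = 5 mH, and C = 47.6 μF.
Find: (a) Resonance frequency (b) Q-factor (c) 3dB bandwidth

Step 1 — Resonance: ω₀ = 1/√(LC) = 1/√(0.005·4.76e-05) = 2050 rad/s.
Step 2 — f₀ = ω₀/(2π) = 326.2 Hz.
Step 3 — Parallel Q: Q = R/(ω₀L) = 210/(2050·0.005) = 20.49.
Step 4 — Bandwidth: Δω = ω₀/Q = 100 rad/s; BW = Δω/(2π) = 15.92 Hz.

(a) f₀ = 326.2 Hz  (b) Q = 20.49  (c) BW = 15.92 Hz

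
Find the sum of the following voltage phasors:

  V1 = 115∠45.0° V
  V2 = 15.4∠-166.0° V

Step 1 — Convert each phasor to rectangular form:
  V1 = 115·(cos(45.0°) + j·sin(45.0°)) = 81.32 + j81.32 V
  V2 = 15.4·(cos(-166.0°) + j·sin(-166.0°)) = -14.94 - j3.726 V
Step 2 — Sum components: V_total = 66.37 + j77.59 V.
Step 3 — Convert to polar: |V_total| = 102.1 V, ∠V_total = 49.5°.

V_total = 102.1∠49.5° V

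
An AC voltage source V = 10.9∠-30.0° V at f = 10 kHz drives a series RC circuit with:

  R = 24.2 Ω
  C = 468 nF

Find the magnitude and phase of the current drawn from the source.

Step 1 — Angular frequency: ω = 2π·f = 2π·1e+04 = 6.283e+04 rad/s.
Step 2 — Component impedances:
  R: Z = R = 24.2 Ω
  C: Z = 1/(jωC) = -j/(ω·C) = 0 - j34.01 Ω
Step 3 — Series combination: Z_total = R + C = 24.2 - j34.01 Ω = 41.74∠-54.6° Ω.
Step 4 — Source phasor: V = 10.9∠-30.0° V = 9.44 - j5.45 V.
Step 5 — Ohm's law: I = V / Z_total = (9.44 - j5.45) / (24.2 - j34.01) = 0.2375 + j0.1086 A.
Step 6 — Convert to polar: |I| = 0.2611 A, ∠I = 24.6°.

I = 0.2611∠24.6° A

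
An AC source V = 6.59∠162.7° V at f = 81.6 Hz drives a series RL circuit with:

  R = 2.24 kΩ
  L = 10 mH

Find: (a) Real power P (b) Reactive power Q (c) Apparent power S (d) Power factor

Step 1 — Angular frequency: ω = 2π·f = 2π·81.6 = 512.7 rad/s.
Step 2 — Component impedances:
  R: Z = R = 2240 Ω
  L: Z = jωL = j·512.7·0.01 = 0 + j5.127 Ω
Step 3 — Series combination: Z_total = R + L = 2240 + j5.127 Ω = 2240∠0.1° Ω.
Step 4 — Source phasor: V = 6.59∠162.7° V = -6.292 + j1.96 V.
Step 5 — Current: I = V / Z = -0.002807 + j0.0008813 A = 0.002942∠162.6° A.
Step 6 — Complex power: S = V·I* = 0.01939 + j4.438e-05 VA.
Step 7 — Real power: P = Re(S) = 0.01939 W.
Step 8 — Reactive power: Q = Im(S) = 4.438e-05 VAR.
Step 9 — Apparent power: |S| = 0.01939 VA.
Step 10 — Power factor: PF = P/|S| = 1 (lagging).

(a) P = 0.01939 W  (b) Q = 4.438e-05 VAR  (c) S = 0.01939 VA  (d) PF = 1 (lagging)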